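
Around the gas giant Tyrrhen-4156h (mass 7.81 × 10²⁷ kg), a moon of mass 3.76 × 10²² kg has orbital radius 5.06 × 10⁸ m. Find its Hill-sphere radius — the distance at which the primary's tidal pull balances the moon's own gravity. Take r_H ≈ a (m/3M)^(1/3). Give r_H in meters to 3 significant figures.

r_H ≈ a (m/3M)^(1/3)
    = (5.06 × 10⁸) × (3.76 × 10²² / (3 × 7.81 × 10²⁷))^(1/3)
    = 5.92 × 10⁶ m

5.92 × 10⁶ m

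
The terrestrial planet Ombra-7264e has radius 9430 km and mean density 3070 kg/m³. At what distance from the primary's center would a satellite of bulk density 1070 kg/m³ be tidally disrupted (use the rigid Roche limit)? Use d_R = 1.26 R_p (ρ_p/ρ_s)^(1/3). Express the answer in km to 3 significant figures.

16900 km

d_R = 1.26 × 9430 km × (3070/1070)^(1/3)
    = 16900 km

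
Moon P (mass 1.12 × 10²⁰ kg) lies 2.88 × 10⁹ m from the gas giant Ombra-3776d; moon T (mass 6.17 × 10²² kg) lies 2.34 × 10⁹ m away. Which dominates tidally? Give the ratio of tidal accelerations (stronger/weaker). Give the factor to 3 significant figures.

Moon T, by a factor of ≈ 1030

Tidal stretch scales as M/d³; compute that for each body.
Moon P: (1.12 × 10²⁰) / (2.88 × 10⁹)³ = 4.689 × 10⁻⁹
Moon T: (6.17 × 10²²) / (2.34 × 10⁹)³ = 4.815 × 10⁻⁶
Ratio (larger/smaller) = 1030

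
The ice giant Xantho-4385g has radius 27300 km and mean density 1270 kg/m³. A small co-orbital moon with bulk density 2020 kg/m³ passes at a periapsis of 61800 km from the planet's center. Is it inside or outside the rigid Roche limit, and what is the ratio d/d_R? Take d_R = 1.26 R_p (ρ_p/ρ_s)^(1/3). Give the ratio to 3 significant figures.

outside; d/d_R ≈ 2.10

d_R = 1.26 × (27300 km) × (1270/2020)^(1/3) = 29470 km
d/d_R = (61800) / (29470) = 2.10
Since d/d_R > 1, the body is outside the Roche limit.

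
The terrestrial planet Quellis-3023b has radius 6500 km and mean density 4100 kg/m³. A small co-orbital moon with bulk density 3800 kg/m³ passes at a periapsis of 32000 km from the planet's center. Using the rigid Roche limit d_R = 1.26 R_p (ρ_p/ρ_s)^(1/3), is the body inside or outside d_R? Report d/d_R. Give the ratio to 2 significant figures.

outside; d/d_R ≈ 3.8

d_R = 1.26 × (6500 km) × (4100/3800)^(1/3) = 8400 km
d/d_R = (32000) / (8400) = 3.8
Since d/d_R > 1, the body is outside the Roche limit.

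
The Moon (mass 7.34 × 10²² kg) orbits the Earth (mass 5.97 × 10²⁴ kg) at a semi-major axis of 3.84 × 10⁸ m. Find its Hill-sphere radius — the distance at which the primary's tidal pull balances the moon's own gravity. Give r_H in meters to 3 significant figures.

6.15 × 10⁷ m

r_H ≈ a (m/3M)^(1/3)
    = (3.84 × 10⁸) × (7.34 × 10²² / (3 × 5.97 × 10²⁴))^(1/3)
    = 6.15 × 10⁷ m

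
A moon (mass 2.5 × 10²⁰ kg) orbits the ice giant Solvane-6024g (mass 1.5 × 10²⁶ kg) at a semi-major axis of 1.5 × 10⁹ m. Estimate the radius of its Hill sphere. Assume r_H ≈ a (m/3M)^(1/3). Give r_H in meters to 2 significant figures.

1.2 × 10⁷ m

r_H ≈ a (m/3M)^(1/3)
    = (1.5 × 10⁹) × (2.5 × 10²⁰ / (3 × 1.5 × 10²⁶))^(1/3)
    = 1.2 × 10⁷ m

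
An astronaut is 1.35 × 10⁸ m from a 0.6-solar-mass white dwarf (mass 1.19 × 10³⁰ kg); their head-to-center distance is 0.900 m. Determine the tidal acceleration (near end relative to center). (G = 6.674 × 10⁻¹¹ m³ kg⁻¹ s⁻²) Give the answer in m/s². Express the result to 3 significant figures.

5.81 × 10⁻⁵ m/s²

Δa = 2GMr/d³
   = 2 × (6.674 × 10⁻¹¹) × (1.19 × 10³⁰) × (0.900) / (1.35 × 10⁸)³
   = 5.81 × 10⁻⁵ m/s²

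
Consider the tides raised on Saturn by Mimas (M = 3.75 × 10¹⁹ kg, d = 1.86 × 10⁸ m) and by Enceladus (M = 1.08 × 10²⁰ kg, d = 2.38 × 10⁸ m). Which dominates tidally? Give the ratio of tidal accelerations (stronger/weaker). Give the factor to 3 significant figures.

Enceladus, by a factor of ≈ 1.37

Compare M/d³ for the two perturbers:
Mimas: (3.75 × 10¹⁹) / (1.86 × 10⁸)³ = 5.828 × 10⁻⁶
Enceladus: (1.08 × 10²⁰) / (2.38 × 10⁸)³ = 8.011 × 10⁻⁶
Ratio (larger/smaller) = 1.37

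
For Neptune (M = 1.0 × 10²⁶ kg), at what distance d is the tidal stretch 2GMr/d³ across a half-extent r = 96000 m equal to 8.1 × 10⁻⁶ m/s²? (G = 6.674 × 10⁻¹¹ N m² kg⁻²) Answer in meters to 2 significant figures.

5.4 × 10⁸ m

2GMr/d³ = a_tidal  ⇒  d = (2GMr / a_tidal)^(1/3)
d = (2 × 6.674×10⁻¹¹ × (1.0 × 10²⁶) × (96000) / (8.1 × 10⁻⁶))^(1/3)
  = 5.4 × 10⁸ m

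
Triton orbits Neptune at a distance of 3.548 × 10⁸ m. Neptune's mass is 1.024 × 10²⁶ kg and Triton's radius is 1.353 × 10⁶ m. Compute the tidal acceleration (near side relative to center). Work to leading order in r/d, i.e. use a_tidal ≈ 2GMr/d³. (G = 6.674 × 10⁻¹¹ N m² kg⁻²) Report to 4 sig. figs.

4.141 × 10⁻⁴ m/s²

Since r ≪ d, expand the inverse-square field across one radius to get the leading 2GMr/d³ term.
Δg = 2GMr/d³
   = 2 × (6.674 × 10⁻¹¹) × (1.024 × 10²⁶) × (1.353 × 10⁶) / (3.548 × 10⁸)³
   = 4.141 × 10⁻⁴ m/s²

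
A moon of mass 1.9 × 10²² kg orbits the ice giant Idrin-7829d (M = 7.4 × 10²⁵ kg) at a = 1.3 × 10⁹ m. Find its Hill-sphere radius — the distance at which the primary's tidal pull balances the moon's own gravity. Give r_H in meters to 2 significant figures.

r_H ≈ a (m/3M)^(1/3)
    = (1.3 × 10⁹) × (1.9 × 10²² / (3 × 7.4 × 10²⁵))^(1/3)
    = 5.7 × 10⁷ m

5.7 × 10⁷ m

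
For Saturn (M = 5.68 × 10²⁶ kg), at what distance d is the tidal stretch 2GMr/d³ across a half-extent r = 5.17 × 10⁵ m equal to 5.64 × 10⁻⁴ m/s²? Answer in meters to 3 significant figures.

4.11 × 10⁸ m

2GMr/d³ = a_tidal  ⇒  d = (2GMr / a_tidal)^(1/3)
d = (2 × 6.674×10⁻¹¹ × (5.68 × 10²⁶) × (5.17 × 10⁵) / (5.64 × 10⁻⁴))^(1/3)
  = 4.11 × 10⁸ m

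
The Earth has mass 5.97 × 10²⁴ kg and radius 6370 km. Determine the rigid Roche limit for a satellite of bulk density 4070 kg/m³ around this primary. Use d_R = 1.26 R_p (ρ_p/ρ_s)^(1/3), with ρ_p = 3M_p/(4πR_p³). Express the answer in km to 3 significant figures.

8880 km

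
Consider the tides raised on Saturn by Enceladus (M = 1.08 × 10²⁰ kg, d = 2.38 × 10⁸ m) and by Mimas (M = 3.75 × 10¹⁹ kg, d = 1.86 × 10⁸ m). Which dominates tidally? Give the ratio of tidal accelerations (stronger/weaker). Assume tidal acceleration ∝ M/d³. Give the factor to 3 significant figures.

Tidal stretch scales as M/d³; compute that for each body.
Enceladus: (1.08 × 10²⁰) / (2.38 × 10⁸)³ = 8.011 × 10⁻⁶
Mimas: (3.75 × 10¹⁹) / (1.86 × 10⁸)³ = 5.828 × 10⁻⁶
Ratio (larger/smaller) = 1.37

Enceladus, by a factor of ≈ 1.37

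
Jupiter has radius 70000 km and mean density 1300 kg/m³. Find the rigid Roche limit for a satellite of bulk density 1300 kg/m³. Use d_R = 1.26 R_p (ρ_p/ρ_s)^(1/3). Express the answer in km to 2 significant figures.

88000 km

d_R = 1.26 × 70000 km × (1300/1300)^(1/3)
    = 88000 km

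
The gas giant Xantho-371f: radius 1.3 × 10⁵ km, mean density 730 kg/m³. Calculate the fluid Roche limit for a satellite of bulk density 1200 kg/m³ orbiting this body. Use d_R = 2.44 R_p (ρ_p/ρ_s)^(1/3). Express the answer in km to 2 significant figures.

2.7 × 10⁵ km

d_R = 2.44 × 1.3 × 10⁵ km × (730/1200)^(1/3)
    = 2.7 × 10⁵ km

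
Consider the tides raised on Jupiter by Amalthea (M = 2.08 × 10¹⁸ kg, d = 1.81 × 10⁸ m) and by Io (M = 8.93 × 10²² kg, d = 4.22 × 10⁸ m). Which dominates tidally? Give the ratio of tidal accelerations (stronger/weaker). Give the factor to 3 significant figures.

Io, by a factor of ≈ 3390

The tide-raising term goes as M/d³ (the gradient of a 1/d² field).
Amalthea: (2.08 × 10¹⁸) / (1.81 × 10⁸)³ = 3.508 × 10⁻⁷
Io: (8.93 × 10²²) / (4.22 × 10⁸)³ = 1.188 × 10⁻³
Ratio (larger/smaller) = 3390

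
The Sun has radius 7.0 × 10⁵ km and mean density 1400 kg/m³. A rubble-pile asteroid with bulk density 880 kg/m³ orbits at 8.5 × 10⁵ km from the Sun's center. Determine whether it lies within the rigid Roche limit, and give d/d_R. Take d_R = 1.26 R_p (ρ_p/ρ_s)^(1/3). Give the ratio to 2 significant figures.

inside; d/d_R ≈ 0.83

d_R = 1.26 × (7.0 × 10⁵ km) × (1400/880)^(1/3) = 1.030 × 10⁶ km
d/d_R = (8.5 × 10⁵) / (1.030 × 10⁶) = 0.83
Since d/d_R < 1, the body is inside the Roche limit.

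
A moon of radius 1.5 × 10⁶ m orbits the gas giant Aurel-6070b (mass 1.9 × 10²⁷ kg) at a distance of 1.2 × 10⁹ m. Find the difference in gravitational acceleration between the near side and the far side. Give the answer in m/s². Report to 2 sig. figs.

4.4 × 10⁻⁴ m/s²

Δg = 4GMr/d³
   = 4 × (6.674 × 10⁻¹¹) × (1.9 × 10²⁷) × (1.5 × 10⁶) / (1.2 × 10⁹)³
   = 4.4 × 10⁻⁴ m/s²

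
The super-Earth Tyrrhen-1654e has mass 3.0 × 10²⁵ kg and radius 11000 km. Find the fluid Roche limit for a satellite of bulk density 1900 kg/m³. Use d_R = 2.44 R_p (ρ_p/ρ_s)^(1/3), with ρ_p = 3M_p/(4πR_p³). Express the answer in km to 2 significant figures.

38000 km

ρ_p = 3M_p/(4πR_p³) = 3 × (3.0 × 10²⁵) / (4π × (1.1 × 10⁷ m)³) = 5400 kg/m³
d_R = 2.44 × 11000 km × (5400/1900)^(1/3)
    = 38000 km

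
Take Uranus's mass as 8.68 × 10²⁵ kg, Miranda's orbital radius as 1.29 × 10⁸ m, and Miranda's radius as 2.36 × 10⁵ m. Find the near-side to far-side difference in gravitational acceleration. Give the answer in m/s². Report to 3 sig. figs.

2.55 × 10⁻³ m/s²

Δa = 4GMr/d³
   = 4 × (6.674 × 10⁻¹¹) × (8.68 × 10²⁵) × (2.36 × 10⁵) / (1.29 × 10⁸)³
   = 2.55 × 10⁻³ m/s²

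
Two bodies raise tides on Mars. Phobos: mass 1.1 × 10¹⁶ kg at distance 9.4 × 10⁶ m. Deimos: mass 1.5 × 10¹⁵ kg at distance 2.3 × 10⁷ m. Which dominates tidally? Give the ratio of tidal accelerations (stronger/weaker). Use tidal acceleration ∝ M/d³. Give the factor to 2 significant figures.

The tide-raising term goes as M/d³ (the gradient of a 1/d² field).
Phobos: (1.1 × 10¹⁶) / (9.4 × 10⁶)³ = 1.324 × 10⁻⁵
Deimos: (1.5 × 10¹⁵) / (2.3 × 10⁷)³ = 1.233 × 10⁻⁷
Ratio (larger/smaller) = 110

Phobos, by a factor of ≈ 110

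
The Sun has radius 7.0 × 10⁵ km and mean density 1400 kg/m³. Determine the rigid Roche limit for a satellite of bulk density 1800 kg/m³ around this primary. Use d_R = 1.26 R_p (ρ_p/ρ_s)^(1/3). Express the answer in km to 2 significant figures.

d_R = 1.26 × 7.0 × 10⁵ km × (1400/1800)^(1/3)
    = 8.1 × 10⁵ km

8.1 × 10⁵ km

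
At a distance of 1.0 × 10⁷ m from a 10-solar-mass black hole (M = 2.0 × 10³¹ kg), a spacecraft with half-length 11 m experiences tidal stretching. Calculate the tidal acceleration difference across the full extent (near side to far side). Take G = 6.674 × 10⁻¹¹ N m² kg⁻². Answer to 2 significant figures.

5.9 × 10¹ m/s²

Near-to-far spans 2r, so the tidal difference is twice the near-to-center value: 4GMr/d³.
Δg = 4GMr/d³
   = 4 × (6.674 × 10⁻¹¹) × (2.0 × 10³¹) × (11) / (1.0 × 10⁷)³
   = 5.9 × 10¹ m/s²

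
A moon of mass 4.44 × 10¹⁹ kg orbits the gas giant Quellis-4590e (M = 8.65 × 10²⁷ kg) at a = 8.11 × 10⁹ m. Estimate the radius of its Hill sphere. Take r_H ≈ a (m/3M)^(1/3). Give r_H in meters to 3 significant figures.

9.70 × 10⁶ m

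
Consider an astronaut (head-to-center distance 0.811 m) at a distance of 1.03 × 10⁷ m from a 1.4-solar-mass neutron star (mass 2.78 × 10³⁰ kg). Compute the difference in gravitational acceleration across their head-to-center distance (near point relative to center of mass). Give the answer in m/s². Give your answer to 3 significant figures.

2.75 × 10⁻¹ m/s²

Differencing GM/(d−r)² and GM/d² to first order in r/d gives 2GMr/d³.
Δa = 2GMr/d³
   = 2 × (6.674 × 10⁻¹¹) × (2.78 × 10³⁰) × (0.811) / (1.03 × 10⁷)³
   = 2.75 × 10⁻¹ m/s²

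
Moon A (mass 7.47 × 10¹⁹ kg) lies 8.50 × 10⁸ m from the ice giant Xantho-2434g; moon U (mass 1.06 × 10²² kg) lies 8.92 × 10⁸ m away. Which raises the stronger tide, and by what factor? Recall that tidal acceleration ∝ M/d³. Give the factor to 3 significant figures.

Tidal acceleration ∝ M/d³, so compare M/d³ for each.
Moon A: (7.47 × 10¹⁹) / (8.50 × 10⁸)³ = 1.216 × 10⁻⁷
Moon U: (1.06 × 10²²) / (8.92 × 10⁸)³ = 1.494 × 10⁻⁵
Ratio (larger/smaller) = 123

Moon U, by a factor of ≈ 123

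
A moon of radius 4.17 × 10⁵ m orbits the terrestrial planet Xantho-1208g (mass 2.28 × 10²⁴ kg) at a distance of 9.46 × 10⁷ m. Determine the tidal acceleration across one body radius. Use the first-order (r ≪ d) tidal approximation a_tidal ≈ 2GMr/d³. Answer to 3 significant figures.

Since r ≪ d, expand the inverse-square field across one radius to get the leading 2GMr/d³ term.
a_tidal = 2GMr/d³
        = 2 × (6.674 × 10⁻¹¹) × (2.28 × 10²⁴) × (4.17 × 10⁵) / (9.46 × 10⁷)³
        = 1.50 × 10⁻⁴ m/s²

1.50 × 10⁻⁴ m/s²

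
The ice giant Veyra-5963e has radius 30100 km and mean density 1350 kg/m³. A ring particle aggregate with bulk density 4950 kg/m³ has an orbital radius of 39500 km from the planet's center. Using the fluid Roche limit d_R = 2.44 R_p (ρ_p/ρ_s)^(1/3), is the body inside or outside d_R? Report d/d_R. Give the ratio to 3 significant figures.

inside; d/d_R ≈ 0.829

d_R = 2.44 × (30100 km) × (1350/4950)^(1/3) = 47630 km
d/d_R = (39500) / (47630) = 0.829
Since d/d_R < 1, the body is inside the Roche limit.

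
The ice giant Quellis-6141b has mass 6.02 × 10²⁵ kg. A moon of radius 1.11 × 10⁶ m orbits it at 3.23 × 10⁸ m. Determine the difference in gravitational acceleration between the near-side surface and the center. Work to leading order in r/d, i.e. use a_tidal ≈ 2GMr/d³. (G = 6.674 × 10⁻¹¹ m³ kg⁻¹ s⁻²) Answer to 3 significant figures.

2.65 × 10⁻⁴ m/s²

a_tidal = 2GMr/d³
        = 2 × (6.674 × 10⁻¹¹) × (6.02 × 10²⁵) × (1.11 × 10⁶) / (3.23 × 10⁸)³
        = 2.65 × 10⁻⁴ m/s²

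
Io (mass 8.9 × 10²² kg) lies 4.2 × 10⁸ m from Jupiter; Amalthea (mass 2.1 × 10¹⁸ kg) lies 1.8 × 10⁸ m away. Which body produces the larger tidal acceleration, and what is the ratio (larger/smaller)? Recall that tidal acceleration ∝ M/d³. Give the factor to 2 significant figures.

Tidal acceleration ∝ M/d³, so compare M/d³ for each.
Io: (8.9 × 10²²) / (4.2 × 10⁸)³ = 1.201 × 10⁻³
Amalthea: (2.1 × 10¹⁸) / (1.8 × 10⁸)³ = 3.601 × 10⁻⁷
Ratio (larger/smaller) = 3300

Io, by a factor of ≈ 3300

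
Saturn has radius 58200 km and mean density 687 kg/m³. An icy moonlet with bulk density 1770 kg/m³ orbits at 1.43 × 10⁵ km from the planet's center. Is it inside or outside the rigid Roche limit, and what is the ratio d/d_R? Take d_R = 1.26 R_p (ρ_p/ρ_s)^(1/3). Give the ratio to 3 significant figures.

outside; d/d_R ≈ 2.67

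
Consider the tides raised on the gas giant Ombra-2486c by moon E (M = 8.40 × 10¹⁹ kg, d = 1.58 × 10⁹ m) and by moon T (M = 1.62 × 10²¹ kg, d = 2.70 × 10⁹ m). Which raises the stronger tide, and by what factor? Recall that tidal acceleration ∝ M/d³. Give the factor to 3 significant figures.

Moon T, by a factor of ≈ 3.86

The tide-raising term goes as M/d³ (the gradient of a 1/d² field).
Moon E: (8.40 × 10¹⁹) / (1.58 × 10⁹)³ = 2.130 × 10⁻⁸
Moon T: (1.62 × 10²¹) / (2.70 × 10⁹)³ = 8.230 × 10⁻⁸
Ratio (larger/smaller) = 3.86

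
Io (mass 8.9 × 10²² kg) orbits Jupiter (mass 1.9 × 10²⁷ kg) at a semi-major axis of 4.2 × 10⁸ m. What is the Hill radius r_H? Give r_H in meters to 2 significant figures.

r_H ≈ a (m/3M)^(1/3)
    = (4.2 × 10⁸) × (8.9 × 10²² / (3 × 1.9 × 10²⁷))^(1/3)
    = 1.0 × 10⁷ m

1.0 × 10⁷ m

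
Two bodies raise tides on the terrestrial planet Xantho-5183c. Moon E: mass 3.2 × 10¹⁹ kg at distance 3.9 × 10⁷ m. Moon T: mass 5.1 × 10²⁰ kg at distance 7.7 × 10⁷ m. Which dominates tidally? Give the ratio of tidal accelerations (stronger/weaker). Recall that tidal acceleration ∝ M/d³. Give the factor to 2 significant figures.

Moon T, by a factor of ≈ 2.1

Tidal acceleration ∝ M/d³, so compare M/d³ for each.
Moon E: (3.2 × 10¹⁹) / (3.9 × 10⁷)³ = 5.395 × 10⁻⁴
Moon T: (5.1 × 10²⁰) / (7.7 × 10⁷)³ = 1.117 × 10⁻³
Ratio (larger/smaller) = 2.1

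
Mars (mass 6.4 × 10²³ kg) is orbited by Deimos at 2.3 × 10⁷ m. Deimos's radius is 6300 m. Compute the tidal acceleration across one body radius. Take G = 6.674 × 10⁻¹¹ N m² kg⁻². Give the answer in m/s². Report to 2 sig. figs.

4.4 × 10⁻⁵ m/s²

Differencing GM/(d−r)² and GM/d² to first order in r/d gives 2GMr/d³.
Δa = 2GMr/d³
   = 2 × (6.674 × 10⁻¹¹) × (6.4 × 10²³) × (6300) / (2.3 × 10⁷)³
   = 4.4 × 10⁻⁵ m/s²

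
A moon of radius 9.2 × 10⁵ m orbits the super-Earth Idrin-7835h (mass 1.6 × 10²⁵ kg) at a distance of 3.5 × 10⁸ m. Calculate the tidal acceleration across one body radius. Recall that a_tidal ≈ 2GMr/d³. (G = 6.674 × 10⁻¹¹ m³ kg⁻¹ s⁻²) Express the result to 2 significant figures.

4.6 × 10⁻⁵ m/s²

Δg = 2GMr/d³
   = 2 × (6.674 × 10⁻¹¹) × (1.6 × 10²⁵) × (9.2 × 10⁵) / (3.5 × 10⁸)³
   = 4.6 × 10⁻⁵ m/s²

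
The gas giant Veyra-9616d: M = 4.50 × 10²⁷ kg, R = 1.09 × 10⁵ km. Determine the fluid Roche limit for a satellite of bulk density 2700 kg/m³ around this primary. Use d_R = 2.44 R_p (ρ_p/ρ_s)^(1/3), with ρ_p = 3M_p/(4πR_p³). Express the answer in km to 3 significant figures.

1.79 × 10⁵ km

ρ_p = 3M_p/(4πR_p³) = 3 × (4.50 × 10²⁷) / (4π × (1.09 × 10⁸ m)³) = 830 kg/m³
d_R = 2.44 × 1.09 × 10⁵ km × (830/2700)^(1/3)
    = 1.79 × 10⁵ km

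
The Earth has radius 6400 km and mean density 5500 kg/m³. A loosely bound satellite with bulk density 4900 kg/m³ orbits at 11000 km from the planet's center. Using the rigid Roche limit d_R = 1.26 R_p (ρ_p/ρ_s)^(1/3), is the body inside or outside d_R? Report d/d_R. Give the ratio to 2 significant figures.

outside; d/d_R ≈ 1.3

d_R = 1.26 × (6400 km) × (5500/4900)^(1/3) = 8381 km
d/d_R = (11000) / (8381) = 1.3
Since d/d_R > 1, the body is outside the Roche limit.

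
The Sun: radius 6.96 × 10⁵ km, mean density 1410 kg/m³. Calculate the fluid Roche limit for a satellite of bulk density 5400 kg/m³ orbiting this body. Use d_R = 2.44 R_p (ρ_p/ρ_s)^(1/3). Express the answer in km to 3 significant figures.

d_R = 2.44 × 6.96 × 10⁵ km × (1410/5400)^(1/3)
    = 1.09 × 10⁶ km

1.09 × 10⁶ km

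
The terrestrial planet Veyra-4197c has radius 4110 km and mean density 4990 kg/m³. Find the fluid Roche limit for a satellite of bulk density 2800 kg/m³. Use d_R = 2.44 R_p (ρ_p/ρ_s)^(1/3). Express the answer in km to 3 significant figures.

12200 km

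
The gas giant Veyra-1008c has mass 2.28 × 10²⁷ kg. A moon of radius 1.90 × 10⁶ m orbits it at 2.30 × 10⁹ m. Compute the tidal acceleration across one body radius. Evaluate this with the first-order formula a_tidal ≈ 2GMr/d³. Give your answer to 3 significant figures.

4.75 × 10⁻⁵ m/s²

Δg = 2GMr/d³
   = 2 × (6.674 × 10⁻¹¹) × (2.28 × 10²⁷) × (1.90 × 10⁶) / (2.30 × 10⁹)³
   = 4.75 × 10⁻⁵ m/s²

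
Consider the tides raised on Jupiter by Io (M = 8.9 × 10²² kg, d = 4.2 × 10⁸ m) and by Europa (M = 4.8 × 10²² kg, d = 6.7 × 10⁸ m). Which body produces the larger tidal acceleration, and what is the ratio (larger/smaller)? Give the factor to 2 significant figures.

Tidal acceleration ∝ M/d³, so compare M/d³ for each.
Io: (8.9 × 10²²) / (4.2 × 10⁸)³ = 1.201 × 10⁻³
Europa: (4.8 × 10²²) / (6.7 × 10⁸)³ = 1.596 × 10⁻⁴
Ratio (larger/smaller) = 7.5

Io, by a factor of ≈ 7.5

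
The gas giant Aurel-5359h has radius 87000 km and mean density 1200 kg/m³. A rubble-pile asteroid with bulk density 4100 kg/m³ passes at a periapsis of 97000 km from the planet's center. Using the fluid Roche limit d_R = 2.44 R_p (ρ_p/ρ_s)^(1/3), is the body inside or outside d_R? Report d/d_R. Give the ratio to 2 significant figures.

inside; d/d_R ≈ 0.69

d_R = 2.44 × (87000 km) × (1200/4100)^(1/3) = 1.409 × 10⁵ km
d/d_R = (97000) / (1.409 × 10⁵) = 0.69
Since d/d_R < 1, the body is inside the Roche limit.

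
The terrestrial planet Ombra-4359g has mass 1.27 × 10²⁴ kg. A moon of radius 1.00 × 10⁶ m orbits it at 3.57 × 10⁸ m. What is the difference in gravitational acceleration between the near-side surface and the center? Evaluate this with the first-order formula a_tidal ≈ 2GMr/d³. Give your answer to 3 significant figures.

Δg = 2GMr/d³
   = 2 × (6.674 × 10⁻¹¹) × (1.27 × 10²⁴) × (1.00 × 10⁶) / (3.57 × 10⁸)³
   = 3.73 × 10⁻⁶ m/s²

3.73 × 10⁻⁶ m/s²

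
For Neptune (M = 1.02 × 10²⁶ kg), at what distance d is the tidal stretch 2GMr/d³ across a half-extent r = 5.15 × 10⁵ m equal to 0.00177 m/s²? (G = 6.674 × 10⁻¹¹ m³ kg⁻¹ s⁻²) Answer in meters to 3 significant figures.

2GMr/d³ = a_tidal  ⇒  d = (2GMr / a_tidal)^(1/3)
d = (2 × 6.674×10⁻¹¹ × (1.02 × 10²⁶) × (5.15 × 10⁵) / (0.00177))^(1/3)
  = 1.58 × 10⁸ m

1.58 × 10⁸ m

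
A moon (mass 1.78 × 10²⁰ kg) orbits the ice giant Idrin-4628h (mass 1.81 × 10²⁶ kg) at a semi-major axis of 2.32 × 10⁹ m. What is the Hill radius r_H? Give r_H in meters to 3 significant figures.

1.60 × 10⁷ m

r_H ≈ a (m/3M)^(1/3)
    = (2.32 × 10⁹) × (1.78 × 10²⁰ / (3 × 1.81 × 10²⁶))^(1/3)
    = 1.60 × 10⁷ m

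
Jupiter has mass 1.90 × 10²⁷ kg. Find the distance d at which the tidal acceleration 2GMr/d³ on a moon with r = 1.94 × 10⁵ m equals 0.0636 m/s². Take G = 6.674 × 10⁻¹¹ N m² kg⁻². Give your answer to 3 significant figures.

2GMr/d³ = a_tidal  ⇒  d = (2GMr / a_tidal)^(1/3)
d = (2 × 6.674×10⁻¹¹ × (1.90 × 10²⁷) × (1.94 × 10⁵) / (0.0636))^(1/3)
  = 9.18 × 10⁷ m

9.18 × 10⁷ m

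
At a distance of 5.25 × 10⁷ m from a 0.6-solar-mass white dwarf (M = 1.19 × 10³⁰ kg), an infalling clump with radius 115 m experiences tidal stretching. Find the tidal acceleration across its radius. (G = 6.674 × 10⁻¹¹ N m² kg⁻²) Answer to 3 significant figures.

a_tidal = 2GMr/d³
        = 2 × (6.674 × 10⁻¹¹) × (1.19 × 10³⁰) × (115) / (5.25 × 10⁷)³
        = 1.26 × 10⁻¹ m/s²

1.26 × 10⁻¹ m/s²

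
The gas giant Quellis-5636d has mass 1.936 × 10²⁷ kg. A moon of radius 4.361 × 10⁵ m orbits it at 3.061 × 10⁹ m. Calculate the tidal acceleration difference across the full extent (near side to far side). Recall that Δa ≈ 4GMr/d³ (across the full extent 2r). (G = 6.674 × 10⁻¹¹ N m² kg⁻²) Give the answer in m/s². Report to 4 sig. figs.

a_tidal = 4GMr/d³
        = 4 × (6.674 × 10⁻¹¹) × (1.936 × 10²⁷) × (4.361 × 10⁵) / (3.061 × 10⁹)³
        = 7.859 × 10⁻⁶ m/s²

7.859 × 10⁻⁶ m/s²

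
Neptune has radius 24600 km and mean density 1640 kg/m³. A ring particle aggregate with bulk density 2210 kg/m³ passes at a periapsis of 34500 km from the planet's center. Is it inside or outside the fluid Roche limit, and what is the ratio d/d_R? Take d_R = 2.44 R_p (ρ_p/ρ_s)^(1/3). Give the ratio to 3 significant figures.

inside; d/d_R ≈ 0.635

d_R = 2.44 × (24600 km) × (1640/2210)^(1/3) = 54340 km
d/d_R = (34500) / (54340) = 0.635
Since d/d_R < 1, the body is inside the Roche limit.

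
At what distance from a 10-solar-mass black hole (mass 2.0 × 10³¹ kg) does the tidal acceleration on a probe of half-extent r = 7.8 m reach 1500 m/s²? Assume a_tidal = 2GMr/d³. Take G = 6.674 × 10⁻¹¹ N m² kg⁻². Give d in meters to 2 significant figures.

2.4 × 10⁶ m

2GMr/d³ = a_tidal  ⇒  d = (2GMr / a_tidal)^(1/3)
d = (2 × 6.674×10⁻¹¹ × (2.0 × 10³¹) × (7.8) / (1500))^(1/3)
  = 2.4 × 10⁶ m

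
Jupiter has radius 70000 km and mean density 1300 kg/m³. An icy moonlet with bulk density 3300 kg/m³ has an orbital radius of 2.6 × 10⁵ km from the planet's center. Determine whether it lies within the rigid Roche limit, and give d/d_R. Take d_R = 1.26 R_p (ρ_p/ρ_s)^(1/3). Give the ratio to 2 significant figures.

d_R = 1.26 × (70000 km) × (1300/3300)^(1/3) = 64660 km
d/d_R = (2.6 × 10⁵) / (64660) = 4.0
Since d/d_R > 1, the body is outside the Roche limit.

outside; d/d_R ≈ 4.0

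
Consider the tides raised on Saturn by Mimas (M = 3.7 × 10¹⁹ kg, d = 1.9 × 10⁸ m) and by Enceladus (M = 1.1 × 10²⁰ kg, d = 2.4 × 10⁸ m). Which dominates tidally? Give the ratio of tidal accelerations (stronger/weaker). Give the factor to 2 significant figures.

Compare M/d³ for the two perturbers:
Mimas: (3.7 × 10¹⁹) / (1.9 × 10⁸)³ = 5.394 × 10⁻⁶
Enceladus: (1.1 × 10²⁰) / (2.4 × 10⁸)³ = 7.957 × 10⁻⁶
Ratio (larger/smaller) = 1.5

Enceladus, by a factor of ≈ 1.5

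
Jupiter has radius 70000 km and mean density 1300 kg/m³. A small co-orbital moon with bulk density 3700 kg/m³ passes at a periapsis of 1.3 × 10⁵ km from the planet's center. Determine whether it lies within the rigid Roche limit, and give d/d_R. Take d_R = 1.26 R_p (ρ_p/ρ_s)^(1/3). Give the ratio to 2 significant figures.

outside; d/d_R ≈ 2.1

d_R = 1.26 × (70000 km) × (1300/3700)^(1/3) = 62240 km
d/d_R = (1.3 × 10⁵) / (62240) = 2.1
Since d/d_R > 1, the body is outside the Roche limit.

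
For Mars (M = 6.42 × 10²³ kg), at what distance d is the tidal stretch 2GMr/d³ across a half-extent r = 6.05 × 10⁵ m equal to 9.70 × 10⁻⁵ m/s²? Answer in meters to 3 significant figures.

2GMr/d³ = a_tidal  ⇒  d = (2GMr / a_tidal)^(1/3)
d = (2 × 6.674×10⁻¹¹ × (6.42 × 10²³) × (6.05 × 10⁵) / (9.70 × 10⁻⁵))^(1/3)
  = 8.12 × 10⁷ m

8.12 × 10⁷ m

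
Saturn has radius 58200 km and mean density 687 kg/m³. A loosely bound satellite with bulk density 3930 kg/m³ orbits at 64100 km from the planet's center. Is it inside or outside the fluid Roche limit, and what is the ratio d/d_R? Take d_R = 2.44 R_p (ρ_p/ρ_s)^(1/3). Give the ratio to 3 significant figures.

inside; d/d_R ≈ 0.807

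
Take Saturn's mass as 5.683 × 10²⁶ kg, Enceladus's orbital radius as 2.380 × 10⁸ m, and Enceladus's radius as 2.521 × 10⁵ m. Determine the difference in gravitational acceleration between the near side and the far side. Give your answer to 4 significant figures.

2.837 × 10⁻³ m/s²

Δa = 4GMr/d³
   = 4 × (6.674 × 10⁻¹¹) × (5.683 × 10²⁶) × (2.521 × 10⁵) / (2.380 × 10⁸)³
   = 2.837 × 10⁻³ m/s²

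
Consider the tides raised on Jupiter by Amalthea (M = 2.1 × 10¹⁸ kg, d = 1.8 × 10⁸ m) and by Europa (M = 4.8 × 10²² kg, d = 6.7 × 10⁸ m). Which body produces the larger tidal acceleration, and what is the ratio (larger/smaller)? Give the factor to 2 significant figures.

Europa, by a factor of ≈ 440

Tidal stretch scales as M/d³; compute that for each body.
Amalthea: (2.1 × 10¹⁸) / (1.8 × 10⁸)³ = 3.601 × 10⁻⁷
Europa: (4.8 × 10²²) / (6.7 × 10⁸)³ = 1.596 × 10⁻⁴
Ratio (larger/smaller) = 440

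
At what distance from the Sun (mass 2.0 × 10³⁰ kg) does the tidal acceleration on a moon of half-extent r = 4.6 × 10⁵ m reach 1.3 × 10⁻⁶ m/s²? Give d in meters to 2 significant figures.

2GMr/d³ = a_tidal  ⇒  d = (2GMr / a_tidal)^(1/3)
d = (2 × 6.674×10⁻¹¹ × (2.0 × 10³⁰) × (4.6 × 10⁵) / (1.3 × 10⁻⁶))^(1/3)
  = 4.6 × 10¹⁰ m

4.6 × 10¹⁰ m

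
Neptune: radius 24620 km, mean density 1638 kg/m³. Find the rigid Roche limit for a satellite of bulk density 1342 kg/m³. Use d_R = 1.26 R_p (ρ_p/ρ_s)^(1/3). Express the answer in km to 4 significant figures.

d_R = 1.26 × 24620 km × (1638/1342)^(1/3)
    = 33150 km

33150 km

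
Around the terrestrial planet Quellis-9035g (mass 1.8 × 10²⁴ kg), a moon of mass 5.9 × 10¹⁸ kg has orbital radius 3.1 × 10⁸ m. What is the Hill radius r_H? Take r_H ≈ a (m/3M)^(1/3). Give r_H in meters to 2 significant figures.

r_H ≈ a (m/3M)^(1/3)
    = (3.1 × 10⁸) × (5.9 × 10¹⁸ / (3 × 1.8 × 10²⁴))^(1/3)
    = 3.2 × 10⁶ m

3.2 × 10⁶ m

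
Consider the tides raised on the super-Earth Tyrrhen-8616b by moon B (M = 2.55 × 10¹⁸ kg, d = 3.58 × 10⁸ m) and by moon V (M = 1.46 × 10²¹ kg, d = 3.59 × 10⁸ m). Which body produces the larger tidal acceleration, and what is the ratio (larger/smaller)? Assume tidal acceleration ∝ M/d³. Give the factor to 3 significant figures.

Compare M/d³ for the two perturbers:
Moon B: (2.55 × 10¹⁸) / (3.58 × 10⁸)³ = 5.558 × 10⁻⁸
Moon V: (1.46 × 10²¹) / (3.59 × 10⁸)³ = 3.156 × 10⁻⁵
Ratio (larger/smaller) = 568

Moon V, by a factor of ≈ 568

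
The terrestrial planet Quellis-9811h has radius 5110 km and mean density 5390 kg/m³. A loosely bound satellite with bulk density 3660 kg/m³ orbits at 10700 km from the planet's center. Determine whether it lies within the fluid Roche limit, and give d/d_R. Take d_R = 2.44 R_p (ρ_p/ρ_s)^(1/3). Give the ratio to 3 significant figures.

d_R = 2.44 × (5110 km) × (5390/3660)^(1/3) = 14190 km
d/d_R = (10700) / (14190) = 0.754
Since d/d_R < 1, the body is inside the Roche limit.

inside; d/d_R ≈ 0.754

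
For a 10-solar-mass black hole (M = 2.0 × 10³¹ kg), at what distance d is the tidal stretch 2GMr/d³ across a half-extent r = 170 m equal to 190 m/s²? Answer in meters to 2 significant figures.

2GMr/d³ = a_tidal  ⇒  d = (2GMr / a_tidal)^(1/3)
d = (2 × 6.674×10⁻¹¹ × (2.0 × 10³¹) × (170) / (190))^(1/3)
  = 1.3 × 10⁷ m

1.3 × 10⁷ m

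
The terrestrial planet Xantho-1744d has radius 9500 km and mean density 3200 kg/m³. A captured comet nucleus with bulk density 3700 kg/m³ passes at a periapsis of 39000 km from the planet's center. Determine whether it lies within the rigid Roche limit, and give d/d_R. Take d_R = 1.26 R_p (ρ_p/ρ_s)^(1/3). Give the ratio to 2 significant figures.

outside; d/d_R ≈ 3.4

d_R = 1.26 × (9500 km) × (3200/3700)^(1/3) = 11400 km
d/d_R = (39000) / (11400) = 3.4
Since d/d_R > 1, the body is outside the Roche limit.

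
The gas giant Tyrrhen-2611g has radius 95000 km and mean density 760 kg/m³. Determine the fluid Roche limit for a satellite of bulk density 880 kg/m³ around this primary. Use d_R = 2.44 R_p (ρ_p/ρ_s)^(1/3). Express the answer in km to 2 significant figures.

d_R = 2.44 × 95000 km × (760/880)^(1/3)
    = 2.2 × 10⁵ km

2.2 × 10⁵ km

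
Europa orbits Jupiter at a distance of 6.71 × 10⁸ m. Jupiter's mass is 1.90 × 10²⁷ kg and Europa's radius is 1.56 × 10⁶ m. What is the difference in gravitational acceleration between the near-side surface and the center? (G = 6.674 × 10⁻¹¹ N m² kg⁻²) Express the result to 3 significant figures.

1.31 × 10⁻³ m/s²

Δa = 2GMr/d³
   = 2 × (6.674 × 10⁻¹¹) × (1.90 × 10²⁷) × (1.56 × 10⁶) / (6.71 × 10⁸)³
   = 1.31 × 10⁻³ m/s²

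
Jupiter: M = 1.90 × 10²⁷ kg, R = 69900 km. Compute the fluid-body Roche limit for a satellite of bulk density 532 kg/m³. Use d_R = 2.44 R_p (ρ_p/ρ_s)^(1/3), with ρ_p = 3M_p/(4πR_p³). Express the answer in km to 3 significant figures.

2.31 × 10⁵ km

ρ_p = 3M_p/(4πR_p³) = 3 × (1.90 × 10²⁷) / (4π × (6.99 × 10⁷ m)³) = 1330 kg/m³
d_R = 2.44 × 69900 km × (1330/532)^(1/3)
    = 2.31 × 10⁵ km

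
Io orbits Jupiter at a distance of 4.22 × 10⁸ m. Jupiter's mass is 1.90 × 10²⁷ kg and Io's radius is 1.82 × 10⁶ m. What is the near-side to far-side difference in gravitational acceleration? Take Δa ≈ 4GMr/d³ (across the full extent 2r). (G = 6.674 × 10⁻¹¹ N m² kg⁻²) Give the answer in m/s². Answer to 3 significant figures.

1.23 × 10⁻² m/s²

Differencing GM/(d−r)² and GM/(d+r)² to first order in r/d gives 4GMr/d³.
Δg = 4GMr/d³
   = 4 × (6.674 × 10⁻¹¹) × (1.90 × 10²⁷) × (1.82 × 10⁶) / (4.22 × 10⁸)³
   = 1.23 × 10⁻² m/s²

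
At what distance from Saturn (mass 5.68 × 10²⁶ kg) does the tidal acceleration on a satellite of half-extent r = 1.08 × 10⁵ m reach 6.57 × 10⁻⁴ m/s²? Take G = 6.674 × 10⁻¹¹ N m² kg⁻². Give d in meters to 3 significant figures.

2.32 × 10⁸ m

2GMr/d³ = a_tidal  ⇒  d = (2GMr / a_tidal)^(1/3)
d = (2 × 6.674×10⁻¹¹ × (5.68 × 10²⁶) × (1.08 × 10⁵) / (6.57 × 10⁻⁴))^(1/3)
  = 2.32 × 10⁸ m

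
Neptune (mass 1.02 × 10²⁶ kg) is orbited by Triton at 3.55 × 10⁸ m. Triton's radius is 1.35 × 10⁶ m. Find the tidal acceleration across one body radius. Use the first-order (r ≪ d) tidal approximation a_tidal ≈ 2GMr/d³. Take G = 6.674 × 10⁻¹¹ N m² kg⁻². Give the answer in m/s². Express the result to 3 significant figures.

4.11 × 10⁻⁴ m/s²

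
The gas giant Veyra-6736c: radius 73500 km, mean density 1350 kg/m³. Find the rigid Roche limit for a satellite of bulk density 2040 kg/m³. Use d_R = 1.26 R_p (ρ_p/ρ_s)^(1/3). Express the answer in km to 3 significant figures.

80700 km

d_R = 1.26 × 73500 km × (1350/2040)^(1/3)
    = 80700 km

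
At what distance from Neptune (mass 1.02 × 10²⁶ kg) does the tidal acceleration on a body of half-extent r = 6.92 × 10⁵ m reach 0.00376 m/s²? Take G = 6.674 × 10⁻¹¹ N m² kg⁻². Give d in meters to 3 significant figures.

1.36 × 10⁸ m

2GMr/d³ = a_tidal  ⇒  d = (2GMr / a_tidal)^(1/3)
d = (2 × 6.674×10⁻¹¹ × (1.02 × 10²⁶) × (6.92 × 10⁵) / (0.00376))^(1/3)
  = 1.36 × 10⁸ m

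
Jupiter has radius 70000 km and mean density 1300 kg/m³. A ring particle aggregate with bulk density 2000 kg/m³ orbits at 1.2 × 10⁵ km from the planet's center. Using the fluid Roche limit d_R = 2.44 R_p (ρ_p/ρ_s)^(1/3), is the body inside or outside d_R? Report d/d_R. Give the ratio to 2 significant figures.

inside; d/d_R ≈ 0.81

d_R = 2.44 × (70000 km) × (1300/2000)^(1/3) = 1.480 × 10⁵ km
d/d_R = (1.2 × 10⁵) / (1.480 × 10⁵) = 0.81
Since d/d_R < 1, the body is inside the Roche limit.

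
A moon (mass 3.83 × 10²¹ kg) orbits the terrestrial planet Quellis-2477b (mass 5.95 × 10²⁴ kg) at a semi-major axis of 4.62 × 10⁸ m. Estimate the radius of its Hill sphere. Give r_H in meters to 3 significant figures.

2.77 × 10⁷ m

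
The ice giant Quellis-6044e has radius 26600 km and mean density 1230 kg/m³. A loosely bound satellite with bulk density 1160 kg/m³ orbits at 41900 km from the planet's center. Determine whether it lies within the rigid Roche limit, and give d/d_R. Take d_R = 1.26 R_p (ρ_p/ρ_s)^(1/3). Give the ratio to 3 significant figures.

d_R = 1.26 × (26600 km) × (1230/1160)^(1/3) = 34180 km
d/d_R = (41900) / (34180) = 1.23
Since d/d_R > 1, the body is outside the Roche limit.

outside; d/d_R ≈ 1.23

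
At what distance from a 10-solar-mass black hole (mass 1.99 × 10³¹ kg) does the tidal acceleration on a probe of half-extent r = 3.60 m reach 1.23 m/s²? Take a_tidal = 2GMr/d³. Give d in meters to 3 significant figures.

1.98 × 10⁷ m

2GMr/d³ = a_tidal  ⇒  d = (2GMr / a_tidal)^(1/3)
d = (2 × 6.674×10⁻¹¹ × (1.99 × 10³¹) × (3.60) / (1.23))^(1/3)
  = 1.98 × 10⁷ m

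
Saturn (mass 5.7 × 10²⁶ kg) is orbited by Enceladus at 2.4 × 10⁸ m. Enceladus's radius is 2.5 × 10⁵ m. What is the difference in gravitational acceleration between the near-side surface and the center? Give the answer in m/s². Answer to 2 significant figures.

Δg = 2GMr/d³
   = 2 × (6.674 × 10⁻¹¹) × (5.7 × 10²⁶) × (2.5 × 10⁵) / (2.4 × 10⁸)³
   = 1.4 × 10⁻³ m/s²

1.4 × 10⁻³ m/s²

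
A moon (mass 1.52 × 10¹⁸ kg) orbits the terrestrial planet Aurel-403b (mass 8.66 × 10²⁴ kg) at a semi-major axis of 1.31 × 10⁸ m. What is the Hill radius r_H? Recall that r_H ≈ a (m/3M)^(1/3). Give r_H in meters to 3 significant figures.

5.09 × 10⁵ m

r_H ≈ a (m/3M)^(1/3)
    = (1.31 × 10⁸) × (1.52 × 10¹⁸ / (3 × 8.66 × 10²⁴))^(1/3)
    = 5.09 × 10⁵ m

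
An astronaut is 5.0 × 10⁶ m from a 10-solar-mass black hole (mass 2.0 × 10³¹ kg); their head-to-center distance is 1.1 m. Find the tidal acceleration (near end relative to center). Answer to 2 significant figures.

2.3 × 10¹ m/s²

Δa = 2GMr/d³
   = 2 × (6.674 × 10⁻¹¹) × (2.0 × 10³¹) × (1.1) / (5.0 × 10⁶)³
   = 2.3 × 10¹ m/s²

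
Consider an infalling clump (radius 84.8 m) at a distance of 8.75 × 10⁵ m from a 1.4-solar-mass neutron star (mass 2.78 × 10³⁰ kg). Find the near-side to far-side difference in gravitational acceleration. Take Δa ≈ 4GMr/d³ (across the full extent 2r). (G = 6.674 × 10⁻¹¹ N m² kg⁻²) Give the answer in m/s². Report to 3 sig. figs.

9.39 × 10⁴ m/s²

Δa = 4GMr/d³
   = 4 × (6.674 × 10⁻¹¹) × (2.78 × 10³⁰) × (84.8) / (8.75 × 10⁵)³
   = 9.39 × 10⁴ m/s²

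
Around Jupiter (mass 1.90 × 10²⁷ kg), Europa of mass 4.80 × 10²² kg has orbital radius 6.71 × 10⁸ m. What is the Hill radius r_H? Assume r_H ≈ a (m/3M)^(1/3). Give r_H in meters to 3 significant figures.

r_H ≈ a (m/3M)^(1/3)
    = (6.71 × 10⁸) × (4.80 × 10²² / (3 × 1.90 × 10²⁷))^(1/3)
    = 1.37 × 10⁷ m

1.37 × 10⁷ m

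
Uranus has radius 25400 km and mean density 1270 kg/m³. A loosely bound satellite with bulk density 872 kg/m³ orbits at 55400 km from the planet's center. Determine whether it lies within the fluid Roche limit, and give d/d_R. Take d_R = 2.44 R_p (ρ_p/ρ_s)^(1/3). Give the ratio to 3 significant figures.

d_R = 2.44 × (25400 km) × (1270/872)^(1/3) = 70250 km
d/d_R = (55400) / (70250) = 0.789
Since d/d_R < 1, the body is inside the Roche limit.

inside; d/d_R ≈ 0.789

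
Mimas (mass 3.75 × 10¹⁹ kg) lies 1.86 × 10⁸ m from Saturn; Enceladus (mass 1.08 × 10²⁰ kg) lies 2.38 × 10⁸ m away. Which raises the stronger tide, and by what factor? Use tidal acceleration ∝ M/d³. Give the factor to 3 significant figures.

Enceladus, by a factor of ≈ 1.37

The tide-raising term goes as M/d³ (the gradient of a 1/d² field).
Mimas: (3.75 × 10¹⁹) / (1.86 × 10⁸)³ = 5.828 × 10⁻⁶
Enceladus: (1.08 × 10²⁰) / (2.38 × 10⁸)³ = 8.011 × 10⁻⁶
Ratio (larger/smaller) = 1.37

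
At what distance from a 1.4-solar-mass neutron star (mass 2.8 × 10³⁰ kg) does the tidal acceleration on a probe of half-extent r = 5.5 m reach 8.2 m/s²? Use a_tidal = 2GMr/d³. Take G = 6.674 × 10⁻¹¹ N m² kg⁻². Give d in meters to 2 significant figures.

6.3 × 10⁶ m

2GMr/d³ = a_tidal  ⇒  d = (2GMr / a_tidal)^(1/3)
d = (2 × 6.674×10⁻¹¹ × (2.8 × 10³⁰) × (5.5) / (8.2))^(1/3)
  = 6.3 × 10⁶ m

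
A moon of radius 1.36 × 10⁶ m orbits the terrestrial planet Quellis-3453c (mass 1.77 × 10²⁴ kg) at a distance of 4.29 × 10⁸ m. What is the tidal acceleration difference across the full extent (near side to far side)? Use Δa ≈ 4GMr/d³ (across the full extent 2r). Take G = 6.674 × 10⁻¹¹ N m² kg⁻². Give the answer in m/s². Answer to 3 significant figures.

8.14 × 10⁻⁶ m/s²

Δg = 4GMr/d³
   = 4 × (6.674 × 10⁻¹¹) × (1.77 × 10²⁴) × (1.36 × 10⁶) / (4.29 × 10⁸)³
   = 8.14 × 10⁻⁶ m/s²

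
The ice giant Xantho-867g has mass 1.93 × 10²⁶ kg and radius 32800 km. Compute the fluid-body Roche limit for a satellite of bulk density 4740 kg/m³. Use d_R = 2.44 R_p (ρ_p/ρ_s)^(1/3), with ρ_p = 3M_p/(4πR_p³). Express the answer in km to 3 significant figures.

52100 km

ρ_p = 3M_p/(4πR_p³) = 3 × (1.93 × 10²⁶) / (4π × (3.28 × 10⁷ m)³) = 1310 kg/m³
d_R = 2.44 × 32800 km × (1310/4740)^(1/3)
    = 52100 km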